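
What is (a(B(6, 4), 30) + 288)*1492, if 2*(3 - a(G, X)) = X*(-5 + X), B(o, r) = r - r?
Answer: -125328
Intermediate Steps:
B(o, r) = 0
a(G, X) = 3 - X*(-5 + X)/2
(a(B(6, 4), 30) + 288)*1492 = ((3 - ½*30² + (5/2)*30) + 288)*1492 = ((3 - ½*900 + 75) + 288)*1492 = ((3 - 450 + 75) + 288)*1492 = (-372 + 288)*1492 = -84*1492 = -125328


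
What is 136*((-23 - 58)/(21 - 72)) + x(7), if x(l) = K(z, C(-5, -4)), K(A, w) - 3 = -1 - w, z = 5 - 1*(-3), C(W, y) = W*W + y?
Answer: 197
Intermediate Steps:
C(W, y) = y + W² (C(W, y) = W² + y = y + W²)
z = 8 (z = 5 + 3 = 8)
K(A, w) = 2 - w (K(A, w) = 3 + (-1 - w) = 2 - w)
x(l) = -19 (x(l) = 2 - (-4 + (-5)²) = 2 - (-4 + 25) = 2 - 1*21 = 2 - 21 = -19)
136*((-23 - 58)/(21 - 72)) + x(7) = 136*((-23 - 58)/(21 - 72)) - 19 = 136*(-81/(-51)) - 19 = 136*(-81*(-1/51)) - 19 = 136*(27/17) - 19 = 216 - 19 = 197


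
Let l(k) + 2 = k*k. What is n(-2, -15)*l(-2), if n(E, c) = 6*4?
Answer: 48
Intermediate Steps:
l(k) = -2 + k² (l(k) = -2 + k*k = -2 + k²)
n(E, c) = 24
n(-2, -15)*l(-2) = 24*(-2 + (-2)²) = 24*(-2 + 4) = 24*2 = 48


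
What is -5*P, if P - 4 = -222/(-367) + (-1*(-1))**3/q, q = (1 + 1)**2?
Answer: -35635/1468 ≈ -24.275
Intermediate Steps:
q = 4 (q = 2**2 = 4)
P = 7127/1468 (P = 4 + (-222/(-367) + (-1*(-1))**3/4) = 4 + (-222*(-1/367) + 1**3*(1/4)) = 4 + (222/367 + 1*(1/4)) = 4 + (222/367 + 1/4) = 4 + 1255/1468 = 7127/1468 ≈ 4.8549)
-5*P = -5*7127/1468 = -35635/1468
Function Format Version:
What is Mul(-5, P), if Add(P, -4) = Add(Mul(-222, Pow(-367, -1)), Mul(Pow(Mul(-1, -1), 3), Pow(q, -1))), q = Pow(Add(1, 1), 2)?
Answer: Rational(-35635, 1468) ≈ -24.275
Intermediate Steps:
q = 4 (q = Pow(2, 2) = 4)
P = Rational(7127, 1468) (P = Add(4, Add(Mul(-222, Pow(-367, -1)), Mul(Pow(Mul(-1, -1), 3), Pow(4, -1)))) = Add(4, Add(Mul(-222, Rational(-1, 367)), Mul(Pow(1, 3), Rational(1, 4)))) = Add(4, Add(Rational(222, 367), Mul(1, Rational(1, 4)))) = Add(4, Add(Rational(222, 367), Rational(1, 4))) = Add(4, Rational(1255, 1468)) = Rational(7127, 1468) ≈ 4.8549)
Mul(-5, P) = Mul(-5, Rational(7127, 1468)) = Rational(-35635, 1468)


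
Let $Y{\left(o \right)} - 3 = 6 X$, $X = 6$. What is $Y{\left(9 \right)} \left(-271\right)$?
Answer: $-10569$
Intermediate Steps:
$Y{\left(o \right)} = 39$ ($Y{\left(o \right)} = 3 + 6 \cdot 6 = 3 + 36 = 39$)
$Y{\left(9 \right)} \left(-271\right) = 39 \left(-271\right) = -10569$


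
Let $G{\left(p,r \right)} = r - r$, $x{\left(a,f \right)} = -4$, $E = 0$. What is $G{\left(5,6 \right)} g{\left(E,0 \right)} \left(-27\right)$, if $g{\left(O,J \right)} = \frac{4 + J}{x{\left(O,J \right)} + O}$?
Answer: $0$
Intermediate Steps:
$G{\left(p,r \right)} = 0$
$g{\left(O,J \right)} = \frac{4 + J}{-4 + O}$
$G{\left(5,6 \right)} g{\left(E,0 \right)} \left(-27\right) = 0 \frac{4 + 0}{-4 + 0} \left(-27\right) = 0 \frac{1}{-4} \cdot 4 \left(-27\right) = 0 \left(\left(- \frac{1}{4}\right) 4\right) \left(-27\right) = 0 \left(-1\right) \left(-27\right) = 0 \left(-27\right) = 0$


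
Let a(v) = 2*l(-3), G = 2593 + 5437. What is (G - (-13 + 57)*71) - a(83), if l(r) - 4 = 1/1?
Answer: 4896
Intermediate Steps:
l(r) = 5 (l(r) = 4 + 1/1 = 4 + 1 = 5)
G = 8030
a(v) = 10 (a(v) = 2*5 = 10)
(G - (-13 + 57)*71) - a(83) = (8030 - (-13 + 57)*71) - 1*10 = (8030 - 44*71) - 10 = (8030 - 1*3124) - 10 = (8030 - 3124) - 10 = 4906 - 10 = 4896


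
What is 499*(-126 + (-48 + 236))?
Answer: 30938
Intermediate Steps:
499*(-126 + (-48 + 236)) = 499*(-126 + 188) = 499*62 = 30938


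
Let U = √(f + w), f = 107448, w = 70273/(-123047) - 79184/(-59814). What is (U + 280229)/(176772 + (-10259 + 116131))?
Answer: 280229/282644 + √161676399838390131300905/346706829295692 ≈ 0.99262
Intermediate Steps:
w = 2770022213/3679966629 (w = 70273*(-1/123047) - 79184*(-1/59814) = -70273/123047 + 39592/29907 = 2770022213/3679966629 ≈ 0.75273)
U = √161676399838390131300905/1226655543 (U = √(107448 + 2770022213/3679966629) = √(395407824375005/3679966629) = √161676399838390131300905/1226655543 ≈ 327.79)
(U + 280229)/(176772 + (-10259 + 116131)) = (√161676399838390131300905/1226655543 + 280229)/(176772 + (-10259 + 116131)) = (280229 + √161676399838390131300905/1226655543)/(176772 + 105872) = (280229 + √161676399838390131300905/1226655543)/282644 = (280229 + √161676399838390131300905/1226655543)*(1/282644) = 280229/282644 + √161676399838390131300905/346706829295692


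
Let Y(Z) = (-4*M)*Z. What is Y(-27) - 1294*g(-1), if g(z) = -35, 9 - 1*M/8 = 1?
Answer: 52202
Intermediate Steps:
M = 64 (M = 72 - 8*1 = 72 - 8 = 64)
Y(Z) = -256*Z (Y(Z) = (-4*64)*Z = -256*Z)
Y(-27) - 1294*g(-1) = -256*(-27) - 1294*(-35) = 6912 + 45290 = 52202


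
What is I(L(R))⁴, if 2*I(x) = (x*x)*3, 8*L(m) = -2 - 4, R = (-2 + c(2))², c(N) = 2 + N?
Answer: 531441/1048576 ≈ 0.50682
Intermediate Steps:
R = 4 (R = (-2 + (2 + 2))² = (-2 + 4)² = 2² = 4)
L(m) = -¾ (L(m) = (-2 - 4)/8 = (⅛)*(-6) = -¾)
I(x) = 3*x²/2 (I(x) = ((x*x)*3)/2 = (x²*3)/2 = (3*x²)/2 = 3*x²/2)
I(L(R))⁴ = (3*(-¾)²/2)⁴ = ((3/2)*(9/16))⁴ = (27/32)⁴ = 531441/1048576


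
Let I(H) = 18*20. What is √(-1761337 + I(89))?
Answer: I*√1760977 ≈ 1327.0*I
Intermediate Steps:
I(H) = 360
√(-1761337 + I(89)) = √(-1761337 + 360) = √(-1760977) = I*√1760977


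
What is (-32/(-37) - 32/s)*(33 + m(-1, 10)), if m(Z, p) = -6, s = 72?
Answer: 420/37 ≈ 11.351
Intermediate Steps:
(-32/(-37) - 32/s)*(33 + m(-1, 10)) = (-32/(-37) - 32/72)*(33 - 6) = (-32*(-1/37) - 32*1/72)*27 = (32/37 - 4/9)*27 = (140/333)*27 = 420/37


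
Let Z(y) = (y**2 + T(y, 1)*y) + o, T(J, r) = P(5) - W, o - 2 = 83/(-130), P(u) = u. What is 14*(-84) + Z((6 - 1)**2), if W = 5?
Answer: -71453/130 ≈ -549.64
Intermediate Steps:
o = 177/130 (o = 2 + 83/(-130) = 2 + 83*(-1/130) = 2 - 83/130 = 177/130 ≈ 1.3615)
T(J, r) = 0 (T(J, r) = 5 - 1*5 = 5 - 5 = 0)
Z(y) = 177/130 + y**2 (Z(y) = (y**2 + 0*y) + 177/130 = (y**2 + 0) + 177/130 = y**2 + 177/130 = 177/130 + y**2)
14*(-84) + Z((6 - 1)**2) = 14*(-84) + (177/130 + ((6 - 1)**2)**2) = -1176 + (177/130 + (5**2)**2) = -1176 + (177/130 + 25**2) = -1176 + (177/130 + 625) = -1176 + 81427/130 = -71453/130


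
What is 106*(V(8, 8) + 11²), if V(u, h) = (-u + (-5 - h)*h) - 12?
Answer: -318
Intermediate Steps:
V(u, h) = -12 - u + h*(-5 - h) (V(u, h) = (-u + h*(-5 - h)) - 12 = -12 - u + h*(-5 - h))
106*(V(8, 8) + 11²) = 106*((-12 - 1*8 - 1*8² - 5*8) + 11²) = 106*((-12 - 8 - 1*64 - 40) + 121) = 106*((-12 - 8 - 64 - 40) + 121) = 106*(-124 + 121) = 106*(-3) = -318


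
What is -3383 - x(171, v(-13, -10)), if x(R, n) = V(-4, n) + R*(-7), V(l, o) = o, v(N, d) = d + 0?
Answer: -2176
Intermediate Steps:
v(N, d) = d
x(R, n) = n - 7*R (x(R, n) = n + R*(-7) = n - 7*R)
-3383 - x(171, v(-13, -10)) = -3383 - (-10 - 7*171) = -3383 - (-10 - 1197) = -3383 - 1*(-1207) = -3383 + 1207 = -2176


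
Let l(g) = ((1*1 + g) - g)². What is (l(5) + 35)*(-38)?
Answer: -1368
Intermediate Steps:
l(g) = 1 (l(g) = ((1 + g) - g)² = 1² = 1)
(l(5) + 35)*(-38) = (1 + 35)*(-38) = 36*(-38) = -1368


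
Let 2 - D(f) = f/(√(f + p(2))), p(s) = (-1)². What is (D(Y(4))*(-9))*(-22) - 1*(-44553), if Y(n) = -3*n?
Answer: 44949 - 216*I*√11 ≈ 44949.0 - 716.39*I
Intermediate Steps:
p(s) = 1
D(f) = 2 - f/√(1 + f) (D(f) = 2 - f/(√(f + 1)) = 2 - f/(√(1 + f)) = 2 - f/√(1 + f))
(D(Y(4))*(-9))*(-22) - 1*(-44553) = ((2 - (-3*4)/√(1 - 3*4))*(-9))*(-22) - 1*(-44553) = ((2 - 1*(-12)/√(1 - 12))*(-9))*(-22) + 44553 = ((2 - 1*(-12)/√(-11))*(-9))*(-22) + 44553 = ((2 - 1*(-12)*(-I*√11/11))*(-9))*(-22) + 44553 = ((2 - 12*I*√11/11)*(-9))*(-22) + 44553 = (-18 + 108*I*√11/11)*(-22) + 44553 = (396 - 216*I*√11) + 44553 = 44949 - 216*I*√11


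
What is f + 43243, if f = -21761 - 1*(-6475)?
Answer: 27957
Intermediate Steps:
f = -15286 (f = -21761 + 6475 = -15286)
f + 43243 = -15286 + 43243 = 27957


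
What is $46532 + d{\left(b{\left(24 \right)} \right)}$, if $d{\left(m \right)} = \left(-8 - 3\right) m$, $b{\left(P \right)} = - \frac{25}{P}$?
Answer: $\frac{1117043}{24} \approx 46543.0$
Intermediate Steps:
$d{\left(m \right)} = - 11 m$
$46532 + d{\left(b{\left(24 \right)} \right)} = 46532 - 11 \left(- \frac{25}{24}\right) = 46532 - 11 \left(\left(-25\right) \frac{1}{24}\right) = 46532 - - \frac{275}{24} = 46532 + \frac{275}{24} = \frac{1117043}{24}$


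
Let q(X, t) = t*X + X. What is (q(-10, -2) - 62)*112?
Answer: -5824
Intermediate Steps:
q(X, t) = X + X*t (q(X, t) = X*t + X = X + X*t)
(q(-10, -2) - 62)*112 = (-10*(1 - 2) - 62)*112 = (-10*(-1) - 62)*112 = (10 - 62)*112 = -52*112 = -5824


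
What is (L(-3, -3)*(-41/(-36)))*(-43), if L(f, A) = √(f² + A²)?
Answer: -1763*√2/12 ≈ -207.77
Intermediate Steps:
L(f, A) = √(A² + f²)
(L(-3, -3)*(-41/(-36)))*(-43) = (√((-3)² + (-3)²)*(-41/(-36)))*(-43) = (√(9 + 9)*(-41*(-1/36)))*(-43) = (√18*(41/36))*(-43) = ((3*√2)*(41/36))*(-43) = (41*√2/12)*(-43) = -1763*√2/12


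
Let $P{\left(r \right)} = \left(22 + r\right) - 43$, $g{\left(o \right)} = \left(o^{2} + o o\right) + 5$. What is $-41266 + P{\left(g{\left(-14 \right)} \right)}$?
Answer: $-40890$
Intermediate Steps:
$g{\left(o \right)} = 5 + 2 o^{2}$ ($g{\left(o \right)} = \left(o^{2} + o^{2}\right) + 5 = 2 o^{2} + 5 = 5 + 2 o^{2}$)
$P{\left(r \right)} = -21 + r$
$-41266 + P{\left(g{\left(-14 \right)} \right)} = -41266 + \left(-21 + \left(5 + 2 \left(-14\right)^{2}\right)\right) = -41266 + \left(-21 + \left(5 + 2 \cdot 196\right)\right) = -41266 + \left(-21 + \left(5 + 392\right)\right) = -41266 + \left(-21 + 397\right) = -41266 + 376 = -40890$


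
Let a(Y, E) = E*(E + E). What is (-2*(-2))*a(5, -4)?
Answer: 128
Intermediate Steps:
a(Y, E) = 2*E² (a(Y, E) = E*(2*E) = 2*E²)
(-2*(-2))*a(5, -4) = (-2*(-2))*(2*(-4)²) = 4*(2*16) = 4*32 = 128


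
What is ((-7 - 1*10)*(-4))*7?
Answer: 476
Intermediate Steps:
((-7 - 1*10)*(-4))*7 = ((-7 - 10)*(-4))*7 = -17*(-4)*7 = 68*7 = 476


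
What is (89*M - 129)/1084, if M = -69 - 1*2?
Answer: -1612/271 ≈ -5.9483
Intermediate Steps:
M = -71 (M = -69 - 2 = -71)
(89*M - 129)/1084 = (89*(-71) - 129)/1084 = (-6319 - 129)*(1/1084) = -6448*1/1084 = -1612/271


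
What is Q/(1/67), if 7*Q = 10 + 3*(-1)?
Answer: 67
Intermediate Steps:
Q = 1 (Q = (10 + 3*(-1))/7 = (10 - 3)/7 = (⅐)*7 = 1)
Q/(1/67) = 1/1/67 = 1/(1/67) = 1*67 = 67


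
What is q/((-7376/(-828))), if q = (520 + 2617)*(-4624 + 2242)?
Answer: -773386569/922 ≈ -8.3881e+5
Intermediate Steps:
q = -7472334 (q = 3137*(-2382) = -7472334)
q/((-7376/(-828))) = -7472334/((-7376/(-828))) = -7472334/((-7376*(-1/828))) = -7472334/1844/207 = -7472334*207/1844 = -773386569/922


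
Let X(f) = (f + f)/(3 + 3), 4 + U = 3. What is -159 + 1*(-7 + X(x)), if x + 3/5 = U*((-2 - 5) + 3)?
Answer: -2473/15 ≈ -164.87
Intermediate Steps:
U = -1 (U = -4 + 3 = -1)
x = 17/5 (x = -⅗ - ((-2 - 5) + 3) = -⅗ - (-7 + 3) = -⅗ - 1*(-4) = -⅗ + 4 = 17/5 ≈ 3.4000)
X(f) = f/3 (X(f) = (2*f)/6 = (2*f)*(⅙) = f/3)
-159 + 1*(-7 + X(x)) = -159 + 1*(-7 + (⅓)*(17/5)) = -159 + 1*(-7 + 17/15) = -159 + 1*(-88/15) = -159 - 88/15 = -2473/15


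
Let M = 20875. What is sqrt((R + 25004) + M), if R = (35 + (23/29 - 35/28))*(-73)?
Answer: sqrt(145854137)/58 ≈ 208.22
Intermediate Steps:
R = -292511/116 (R = (35 + (23*(1/29) - 35*1/28))*(-73) = (35 + (23/29 - 5/4))*(-73) = (35 - 53/116)*(-73) = (4007/116)*(-73) = -292511/116 ≈ -2521.6)
sqrt((R + 25004) + M) = sqrt((-292511/116 + 25004) + 20875) = sqrt(2607953/116 + 20875) = sqrt(5029453/116) = sqrt(145854137)/58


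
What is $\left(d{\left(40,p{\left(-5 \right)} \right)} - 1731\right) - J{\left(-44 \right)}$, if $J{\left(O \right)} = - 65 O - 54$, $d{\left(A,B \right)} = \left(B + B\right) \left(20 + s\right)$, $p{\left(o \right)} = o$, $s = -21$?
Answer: $-4527$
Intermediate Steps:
$d{\left(A,B \right)} = - 2 B$ ($d{\left(A,B \right)} = \left(B + B\right) \left(20 - 21\right) = 2 B \left(-1\right) = - 2 B$)
$J{\left(O \right)} = -54 - 65 O$
$\left(d{\left(40,p{\left(-5 \right)} \right)} - 1731\right) - J{\left(-44 \right)} = \left(\left(-2\right) \left(-5\right) - 1731\right) - \left(-54 - -2860\right) = \left(10 - 1731\right) - \left(-54 + 2860\right) = -1721 - 2806 = -4527$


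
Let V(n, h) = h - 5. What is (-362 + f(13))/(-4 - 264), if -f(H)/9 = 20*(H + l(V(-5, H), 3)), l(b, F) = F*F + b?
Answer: 43/2 ≈ 21.500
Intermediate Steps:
V(n, h) = -5 + h
l(b, F) = b + F² (l(b, F) = F² + b = b + F²)
f(H) = -720 - 360*H (f(H) = -180*(H + ((-5 + H) + 3²)) = -180*(H + ((-5 + H) + 9)) = -180*(H + (4 + H)) = -180*(4 + 2*H) = -9*(80 + 40*H) = -720 - 360*H)
(-362 + f(13))/(-4 - 264) = (-362 + (-720 - 360*13))/(-4 - 264) = (-362 + (-720 - 4680))/(-268) = (-362 - 5400)*(-1/268) = -5762*(-1/268) = 43/2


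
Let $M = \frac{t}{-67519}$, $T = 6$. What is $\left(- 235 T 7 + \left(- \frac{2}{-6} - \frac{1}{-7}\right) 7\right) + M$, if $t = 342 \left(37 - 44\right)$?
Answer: $- \frac{1998555218}{202557} \approx -9866.6$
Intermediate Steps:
$t = -2394$ ($t = 342 \left(-7\right) = -2394$)
$M = \frac{2394}{67519}$ ($M = - \frac{2394}{-67519} = \left(-2394\right) \left(- \frac{1}{67519}\right) = \frac{2394}{67519} \approx 0.035457$)
$\left(- 235 T 7 + \left(- \frac{2}{-6} - \frac{1}{-7}\right) 7\right) + M = \left(- 235 \cdot 6 \cdot 7 + \left(- \frac{2}{-6} - \frac{1}{-7}\right) 7\right) + \frac{2394}{67519} = \left(\left(-235\right) 42 + \left(\left(-2\right) \left(- \frac{1}{6}\right) - - \frac{1}{7}\right) 7\right) + \frac{2394}{67519} = \left(-9870 + \left(\frac{1}{3} + \frac{1}{7}\right) 7\right) + \frac{2394}{67519} = \left(-9870 + \frac{10}{21} \cdot 7\right) + \frac{2394}{67519} = \left(-9870 + \frac{10}{3}\right) + \frac{2394}{67519} = - \frac{29600}{3} + \frac{2394}{67519} = - \frac{1998555218}{202557}$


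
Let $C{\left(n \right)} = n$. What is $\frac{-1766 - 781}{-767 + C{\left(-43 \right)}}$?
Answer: $\frac{283}{90} \approx 3.1444$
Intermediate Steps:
$\frac{-1766 - 781}{-767 + C{\left(-43 \right)}} = \frac{-1766 - 781}{-767 - 43} = - \frac{2547}{-810} = \left(-2547\right) \left(- \frac{1}{810}\right) = \frac{283}{90}$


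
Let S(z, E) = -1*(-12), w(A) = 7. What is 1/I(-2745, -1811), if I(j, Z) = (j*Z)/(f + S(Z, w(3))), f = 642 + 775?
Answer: 1429/4971195 ≈ 0.00028746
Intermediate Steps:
S(z, E) = 12
f = 1417
I(j, Z) = Z*j/1429 (I(j, Z) = (j*Z)/(1417 + 12) = (Z*j)/1429 = (Z*j)*(1/1429) = Z*j/1429)
1/I(-2745, -1811) = 1/((1/1429)*(-1811)*(-2745)) = 1/(4971195/1429) = 1429/4971195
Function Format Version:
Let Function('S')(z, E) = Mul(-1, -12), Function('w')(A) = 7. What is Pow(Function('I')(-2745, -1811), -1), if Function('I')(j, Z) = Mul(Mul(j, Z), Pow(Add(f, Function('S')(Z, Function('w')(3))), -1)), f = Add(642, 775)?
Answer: Rational(1429, 4971195) ≈ 0.00028746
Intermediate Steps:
Function('S')(z, E) = 12
f = 1417
Function('I')(j, Z) = Mul(Rational(1, 1429), Z, j) (Function('I')(j, Z) = Mul(Mul(j, Z), Pow(Add(1417, 12), -1)) = Mul(Mul(Z, j), Pow(1429, -1)) = Mul(Mul(Z, j), Rational(1, 1429)) = Mul(Rational(1, 1429), Z, j))
Pow(Function('I')(-2745, -1811), -1) = Pow(Mul(Rational(1, 1429), -1811, -2745), -1) = Pow(Rational(4971195, 1429), -1) = Rational(1429, 4971195)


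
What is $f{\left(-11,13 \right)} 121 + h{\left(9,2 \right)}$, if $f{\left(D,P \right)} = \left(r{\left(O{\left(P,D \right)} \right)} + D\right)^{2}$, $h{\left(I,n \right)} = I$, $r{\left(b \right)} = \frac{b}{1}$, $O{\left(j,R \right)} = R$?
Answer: $58573$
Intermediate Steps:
$r{\left(b \right)} = b$ ($r{\left(b \right)} = b 1 = b$)
$f{\left(D,P \right)} = 4 D^{2}$ ($f{\left(D,P \right)} = \left(D + D\right)^{2} = \left(2 D\right)^{2} = 4 D^{2}$)
$f{\left(-11,13 \right)} 121 + h{\left(9,2 \right)} = 4 \left(-11\right)^{2} \cdot 121 + 9 = 4 \cdot 121 \cdot 121 + 9 = 484 \cdot 121 + 9 = 58564 + 9 = 58573$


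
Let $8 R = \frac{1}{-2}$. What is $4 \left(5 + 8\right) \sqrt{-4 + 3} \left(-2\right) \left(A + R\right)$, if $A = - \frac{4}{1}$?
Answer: $\frac{845 i}{2} \approx 422.5 i$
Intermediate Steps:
$R = - \frac{1}{16}$ ($R = \frac{1}{8 \left(-2\right)} = \frac{1}{8} \left(- \frac{1}{2}\right) = - \frac{1}{16} \approx -0.0625$)
$A = -4$ ($A = \left(-4\right) 1 = -4$)
$4 \left(5 + 8\right) \sqrt{-4 + 3} \left(-2\right) \left(A + R\right) = 4 \left(5 + 8\right) \sqrt{-4 + 3} \left(-2\right) \left(-4 - \frac{1}{16}\right) = 4 \cdot 13 \sqrt{-1} \left(-2\right) \left(- \frac{65}{16}\right) = 52 i \left(-2\right) \left(- \frac{65}{16}\right) = 52 - 2 i \left(- \frac{65}{16}\right) = 52 \frac{65 i}{8} = \frac{845 i}{2}$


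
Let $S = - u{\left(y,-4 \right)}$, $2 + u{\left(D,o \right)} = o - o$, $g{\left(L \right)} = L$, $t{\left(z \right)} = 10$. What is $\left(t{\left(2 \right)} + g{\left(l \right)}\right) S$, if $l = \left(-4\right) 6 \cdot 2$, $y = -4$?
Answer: $-76$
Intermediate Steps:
$l = -48$ ($l = \left(-24\right) 2 = -48$)
$u{\left(D,o \right)} = -2$ ($u{\left(D,o \right)} = -2 + \left(o - o\right) = -2 + 0 = -2$)
$S = 2$ ($S = \left(-1\right) \left(-2\right) = 2$)
$\left(t{\left(2 \right)} + g{\left(l \right)}\right) S = \left(10 - 48\right) 2 = \left(-38\right) 2 = -76$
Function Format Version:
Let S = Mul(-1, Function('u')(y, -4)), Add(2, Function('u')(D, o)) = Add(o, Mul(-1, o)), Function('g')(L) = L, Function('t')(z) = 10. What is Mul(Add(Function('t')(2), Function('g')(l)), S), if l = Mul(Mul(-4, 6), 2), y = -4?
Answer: -76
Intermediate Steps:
l = -48 (l = Mul(-24, 2) = -48)
Function('u')(D, o) = -2 (Function('u')(D, o) = Add(-2, Add(o, Mul(-1, o))) = Add(-2, 0) = -2)
S = 2 (S = Mul(-1, -2) = 2)
Mul(Add(Function('t')(2), Function('g')(l)), S) = Mul(Add(10, -48), 2) = Mul(-38, 2) = -76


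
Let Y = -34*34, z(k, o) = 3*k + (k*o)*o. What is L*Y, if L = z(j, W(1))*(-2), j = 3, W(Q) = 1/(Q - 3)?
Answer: 22542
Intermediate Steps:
W(Q) = 1/(-3 + Q)
z(k, o) = 3*k + k*o²
L = -39/2 (L = (3*(3 + (1/(-3 + 1))²))*(-2) = (3*(3 + (1/(-2))²))*(-2) = (3*(3 + (-½)²))*(-2) = (3*(3 + ¼))*(-2) = (3*(13/4))*(-2) = (39/4)*(-2) = -39/2 ≈ -19.500)
Y = -1156
L*Y = -39/2*(-1156) = 22542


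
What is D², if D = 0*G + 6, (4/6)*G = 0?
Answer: 36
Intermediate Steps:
G = 0 (G = (3/2)*0 = 0)
D = 6 (D = 0*0 + 6 = 0 + 6 = 6)
D² = 6² = 36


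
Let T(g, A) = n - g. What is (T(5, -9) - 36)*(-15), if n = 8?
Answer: 495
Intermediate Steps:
T(g, A) = 8 - g
(T(5, -9) - 36)*(-15) = ((8 - 1*5) - 36)*(-15) = ((8 - 5) - 36)*(-15) = (3 - 36)*(-15) = -33*(-15) = 495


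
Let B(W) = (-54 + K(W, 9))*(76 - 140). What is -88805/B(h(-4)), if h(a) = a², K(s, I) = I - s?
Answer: -88805/3904 ≈ -22.747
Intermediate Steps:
B(W) = 2880 + 64*W (B(W) = (-54 + (9 - W))*(76 - 140) = (-45 - W)*(-64) = 2880 + 64*W)
-88805/B(h(-4)) = -88805/(2880 + 64*(-4)²) = -88805/(2880 + 64*16) = -88805/(2880 + 1024) = -88805/3904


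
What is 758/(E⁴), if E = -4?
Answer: 379/128 ≈ 2.9609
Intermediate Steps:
758/(E⁴) = 758/((-4)⁴) = 758/256 = 758*(1/256) = 379/128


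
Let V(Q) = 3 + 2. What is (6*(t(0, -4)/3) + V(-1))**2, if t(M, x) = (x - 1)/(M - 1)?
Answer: 225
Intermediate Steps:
t(M, x) = (-1 + x)/(-1 + M)
V(Q) = 5
(6*(t(0, -4)/3) + V(-1))**2 = (6*(((-1 - 4)/(-1 + 0))/3) + 5)**2 = (6*((-5/(-1))*(1/3)) + 5)**2 = (6*(-1*(-5)*(1/3)) + 5)**2 = (6*(5*(1/3)) + 5)**2 = (6*(5/3) + 5)**2 = (10 + 5)**2 = 15**2 = 225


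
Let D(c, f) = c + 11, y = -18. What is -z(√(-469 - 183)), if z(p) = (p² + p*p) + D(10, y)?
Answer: 1283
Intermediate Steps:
D(c, f) = 11 + c
z(p) = 21 + 2*p² (z(p) = (p² + p*p) + (11 + 10) = (p² + p²) + 21 = 2*p² + 21 = 21 + 2*p²)
-z(√(-469 - 183)) = -(21 + 2*(√(-469 - 183))²) = -(21 + 2*(√(-652))²) = -(21 + 2*(2*I*√163)²) = -(21 + 2*(-652)) = -(21 - 1304) = -1*(-1283) = 1283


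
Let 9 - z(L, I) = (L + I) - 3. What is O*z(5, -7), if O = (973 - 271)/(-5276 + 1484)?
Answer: -819/316 ≈ -2.5918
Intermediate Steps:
O = -117/632 (O = 702/(-3792) = 702*(-1/3792) = -117/632 ≈ -0.18513)
z(L, I) = 12 - I - L (z(L, I) = 9 - ((L + I) - 3) = 9 - ((I + L) - 3) = 9 - (-3 + I + L) = 9 + (3 - I - L) = 12 - I - L)
O*z(5, -7) = -117*(12 - 1*(-7) - 1*5)/632 = -117*(12 + 7 - 5)/632 = -117/632*14 = -819/316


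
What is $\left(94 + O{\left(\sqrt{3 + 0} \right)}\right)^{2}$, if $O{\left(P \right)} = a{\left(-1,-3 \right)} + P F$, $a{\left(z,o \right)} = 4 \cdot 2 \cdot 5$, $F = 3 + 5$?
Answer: $18148 + 2144 \sqrt{3} \approx 21862.0$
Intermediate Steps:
$F = 8$
$a{\left(z,o \right)} = 40$ ($a{\left(z,o \right)} = 8 \cdot 5 = 40$)
$O{\left(P \right)} = 40 + 8 P$ ($O{\left(P \right)} = 40 + P 8 = 40 + 8 P$)
$\left(94 + O{\left(\sqrt{3 + 0} \right)}\right)^{2} = \left(94 + \left(40 + 8 \sqrt{3 + 0}\right)\right)^{2} = \left(94 + \left(40 + 8 \sqrt{3}\right)\right)^{2} = \left(134 + 8 \sqrt{3}\right)^{2}$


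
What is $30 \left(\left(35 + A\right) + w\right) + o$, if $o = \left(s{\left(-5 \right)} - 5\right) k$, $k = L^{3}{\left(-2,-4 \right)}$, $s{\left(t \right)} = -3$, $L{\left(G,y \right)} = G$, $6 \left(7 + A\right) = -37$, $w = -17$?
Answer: $209$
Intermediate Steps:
$A = - \frac{79}{6}$ ($A = -7 + \frac{1}{6} \left(-37\right) = -7 - \frac{37}{6} = - \frac{79}{6} \approx -13.167$)
$k = -8$ ($k = \left(-2\right)^{3} = -8$)
$o = 64$ ($o = \left(-3 - 5\right) \left(-8\right) = \left(-8\right) \left(-8\right) = 64$)
$30 \left(\left(35 + A\right) + w\right) + o = 30 \left(\left(35 - \frac{79}{6}\right) - 17\right) + 64 = 30 \left(\frac{131}{6} - 17\right) + 64 = 30 \cdot \frac{29}{6} + 64 = 145 + 64 = 209$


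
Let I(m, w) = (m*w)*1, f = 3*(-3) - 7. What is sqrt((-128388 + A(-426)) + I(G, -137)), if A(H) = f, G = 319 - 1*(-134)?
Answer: I*sqrt(190465) ≈ 436.42*I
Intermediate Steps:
G = 453 (G = 319 + 134 = 453)
f = -16 (f = -9 - 7 = -16)
I(m, w) = m*w
A(H) = -16
sqrt((-128388 + A(-426)) + I(G, -137)) = sqrt((-128388 - 16) + 453*(-137)) = sqrt(-128404 - 62061) = sqrt(-190465) = I*sqrt(190465)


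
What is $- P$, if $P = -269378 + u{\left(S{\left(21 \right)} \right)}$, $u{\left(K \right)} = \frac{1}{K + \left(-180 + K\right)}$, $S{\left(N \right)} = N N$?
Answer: $\frac{189103355}{702} \approx 2.6938 \cdot 10^{5}$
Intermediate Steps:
$S{\left(N \right)} = N^{2}$
$u{\left(K \right)} = \frac{1}{-180 + 2 K}$
$P = - \frac{189103355}{702}$ ($P = -269378 + \frac{1}{2 \left(-90 + 21^{2}\right)} = -269378 + \frac{1}{2 \left(-90 + 441\right)} = -269378 + \frac{1}{2 \cdot 351} = -269378 + \frac{1}{2} \cdot \frac{1}{351} = -269378 + \frac{1}{702} = - \frac{189103355}{702} \approx -2.6938 \cdot 10^{5}$)
$- P = \left(-1\right) \left(- \frac{189103355}{702}\right) = \frac{189103355}{702}$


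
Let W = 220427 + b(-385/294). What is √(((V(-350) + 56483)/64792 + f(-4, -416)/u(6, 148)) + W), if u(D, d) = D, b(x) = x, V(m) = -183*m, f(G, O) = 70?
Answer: √231351138591846/32396 ≈ 469.51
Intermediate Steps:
W = 9257879/42 (W = 220427 - 385/294 = 220427 - 385*1/294 = 220427 - 55/42 = 9257879/42 ≈ 2.2043e+5)
√(((V(-350) + 56483)/64792 + f(-4, -416)/u(6, 148)) + W) = √(((-183*(-350) + 56483)/64792 + 70/6) + 9257879/42) = √(((64050 + 56483)*(1/64792) + 70*(⅙)) + 9257879/42) = √((120533*(1/64792) + 35/3) + 9257879/42) = √((17219/9256 + 35/3) + 9257879/42) = √(375617/27768 + 9257879/42) = √(14282697777/64792) = √231351138591846/32396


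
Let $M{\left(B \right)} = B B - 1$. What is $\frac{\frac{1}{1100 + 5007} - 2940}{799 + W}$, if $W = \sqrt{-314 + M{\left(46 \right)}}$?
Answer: $- \frac{14345708621}{3887716200} + \frac{17954579 \sqrt{1801}}{3887716200} \approx -3.494$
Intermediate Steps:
$M{\left(B \right)} = -1 + B^{2}$ ($M{\left(B \right)} = B^{2} - 1 = -1 + B^{2}$)
$W = \sqrt{1801}$ ($W = \sqrt{-314 - \left(1 - 46^{2}\right)} = \sqrt{-314 + \left(-1 + 2116\right)} = \sqrt{-314 + 2115} = \sqrt{1801} \approx 42.438$)
$\frac{\frac{1}{1100 + 5007} - 2940}{799 + W} = \frac{\frac{1}{1100 + 5007} - 2940}{799 + \sqrt{1801}} = \frac{\frac{1}{6107} - 2940}{799 + \sqrt{1801}} = - \frac{17954579}{6107 \left(799 + \sqrt{1801}\right)}$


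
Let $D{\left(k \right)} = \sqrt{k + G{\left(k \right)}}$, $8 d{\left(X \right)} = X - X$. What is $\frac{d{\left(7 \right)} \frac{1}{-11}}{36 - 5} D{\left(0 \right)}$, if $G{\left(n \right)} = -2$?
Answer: $0$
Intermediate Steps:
$d{\left(X \right)} = 0$ ($d{\left(X \right)} = \frac{X - X}{8} = \frac{1}{8} \cdot 0 = 0$)
$D{\left(k \right)} = \sqrt{-2 + k}$ ($D{\left(k \right)} = \sqrt{k - 2} = \sqrt{-2 + k}$)
$\frac{d{\left(7 \right)} \frac{1}{-11}}{36 - 5} D{\left(0 \right)} = \frac{0 \frac{1}{-11}}{36 - 5} \sqrt{-2 + 0} = \frac{0 \left(- \frac{1}{11}\right)}{31} \sqrt{-2} = 0 \cdot \frac{1}{31} i \sqrt{2} = 0 i \sqrt{2} = 0$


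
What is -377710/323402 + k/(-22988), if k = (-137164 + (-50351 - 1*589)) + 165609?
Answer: -703934745/3717182588 ≈ -0.18937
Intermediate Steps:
k = -22495 (k = (-137164 + (-50351 - 589)) + 165609 = (-137164 - 50940) + 165609 = -188104 + 165609 = -22495)
-377710/323402 + k/(-22988) = -377710/323402 - 22495/(-22988) = -377710*1/323402 - 22495*(-1/22988) = -188855/161701 + 22495/22988 = -703934745/3717182588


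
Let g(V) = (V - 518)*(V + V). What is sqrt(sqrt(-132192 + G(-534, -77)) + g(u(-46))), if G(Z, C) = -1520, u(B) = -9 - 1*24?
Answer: sqrt(36366 + 4*I*sqrt(8357)) ≈ 190.7 + 0.9587*I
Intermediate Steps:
u(B) = -33 (u(B) = -9 - 24 = -33)
g(V) = 2*V*(-518 + V) (g(V) = (-518 + V)*(2*V) = 2*V*(-518 + V))
sqrt(sqrt(-132192 + G(-534, -77)) + g(u(-46))) = sqrt(sqrt(-132192 - 1520) + 2*(-33)*(-518 - 33)) = sqrt(sqrt(-133712) + 2*(-33)*(-551)) = sqrt(4*I*sqrt(8357) + 36366) = sqrt(36366 + 4*I*sqrt(8357))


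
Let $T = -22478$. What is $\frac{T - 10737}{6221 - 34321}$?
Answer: $\frac{6643}{5620} \approx 1.182$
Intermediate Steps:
$\frac{T - 10737}{6221 - 34321} = \frac{-22478 - 10737}{6221 - 34321} = - \frac{33215}{-28100} = \left(-33215\right) \left(- \frac{1}{28100}\right) = \frac{6643}{5620}$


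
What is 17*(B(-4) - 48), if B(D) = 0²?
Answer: -816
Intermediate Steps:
B(D) = 0
17*(B(-4) - 48) = 17*(0 - 48) = 17*(-48) = -816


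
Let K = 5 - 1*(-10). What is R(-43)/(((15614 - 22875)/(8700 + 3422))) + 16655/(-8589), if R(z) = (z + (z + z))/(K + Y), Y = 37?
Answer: 3571242011/1621482954 ≈ 2.2025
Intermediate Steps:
K = 15 (K = 5 + 10 = 15)
R(z) = 3*z/52 (R(z) = (z + (z + z))/(15 + 37) = (z + 2*z)/52 = (3*z)*(1/52) = 3*z/52)
R(-43)/(((15614 - 22875)/(8700 + 3422))) + 16655/(-8589) = ((3/52)*(-43))/(((15614 - 22875)/(8700 + 3422))) + 16655/(-8589) = -129/(52*((-7261/12122))) + 16655*(-1/8589) = -129/(52*((-7261*1/12122))) - 16655/8589 = -129/(52*(-7261/12122)) - 16655/8589 = -129/52*(-12122/7261) - 16655/8589 = 781869/188786 - 16655/8589 = 3571242011/1621482954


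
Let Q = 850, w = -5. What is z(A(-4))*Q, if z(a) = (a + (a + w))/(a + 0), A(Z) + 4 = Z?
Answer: 8925/4 ≈ 2231.3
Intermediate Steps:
A(Z) = -4 + Z
z(a) = (-5 + 2*a)/a (z(a) = (a + (a - 5))/(a + 0) = (a + (-5 + a))/a = (-5 + 2*a)/a)
z(A(-4))*Q = (2 - 5/(-4 - 4))*850 = (2 - 5/(-8))*850 = (2 - 5*(-⅛))*850 = (2 + 5/8)*850 = (21/8)*850 = 8925/4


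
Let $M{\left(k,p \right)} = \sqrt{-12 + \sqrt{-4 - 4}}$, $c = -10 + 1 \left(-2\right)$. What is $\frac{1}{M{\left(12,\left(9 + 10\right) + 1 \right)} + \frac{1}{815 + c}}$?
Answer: $\frac{803}{1 + 803 \sqrt{2} \sqrt{-6 + i \sqrt{2}}} \approx 0.032987 - 0.28287 i$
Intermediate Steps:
$c = -12$ ($c = -10 - 2 = -12$)
$M{\left(k,p \right)} = \sqrt{-12 + 2 i \sqrt{2}}$ ($M{\left(k,p \right)} = \sqrt{-12 + \sqrt{-8}} = \sqrt{-12 + 2 i \sqrt{2}}$)
$\frac{1}{M{\left(12,\left(9 + 10\right) + 1 \right)} + \frac{1}{815 + c}} = \frac{1}{\sqrt{-12 + 2 i \sqrt{2}} + \frac{1}{815 - 12}} = \frac{1}{\sqrt{-12 + 2 i \sqrt{2}} + \frac{1}{803}} = \frac{1}{\frac{1}{803} + \sqrt{-12 + 2 i \sqrt{2}}}$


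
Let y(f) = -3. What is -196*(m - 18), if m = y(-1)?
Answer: 4116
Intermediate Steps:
m = -3
-196*(m - 18) = -196*(-3 - 18) = -196*(-21) = 4116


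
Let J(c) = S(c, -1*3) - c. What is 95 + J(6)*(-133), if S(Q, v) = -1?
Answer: 1026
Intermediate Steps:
J(c) = -1 - c
95 + J(6)*(-133) = 95 + (-1 - 1*6)*(-133) = 95 + (-1 - 6)*(-133) = 95 - 7*(-133) = 95 + 931 = 1026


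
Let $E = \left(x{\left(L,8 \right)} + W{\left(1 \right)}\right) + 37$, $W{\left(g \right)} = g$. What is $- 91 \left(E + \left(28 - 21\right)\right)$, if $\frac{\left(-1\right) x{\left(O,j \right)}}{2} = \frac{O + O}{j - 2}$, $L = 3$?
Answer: $-3913$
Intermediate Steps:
$x{\left(O,j \right)} = - \frac{4 O}{-2 + j}$ ($x{\left(O,j \right)} = - 2 \frac{O + O}{j - 2} = - 2 \frac{2 O}{-2 + j} = - \frac{4 O}{-2 + j}$)
$E = 36$ ($E = \left(\left(-4\right) 3 \frac{1}{-2 + 8} + 1\right) + 37 = \left(\left(-4\right) 3 \cdot \frac{1}{6} + 1\right) + 37 = \left(-2 + 1\right) + 37 = -1 + 37 = 36$)
$- 91 \left(E + \left(28 - 21\right)\right) = - 91 \left(36 + \left(28 - 21\right)\right) = - 91 \left(36 + 7\right) = \left(-91\right) 43 = -3913$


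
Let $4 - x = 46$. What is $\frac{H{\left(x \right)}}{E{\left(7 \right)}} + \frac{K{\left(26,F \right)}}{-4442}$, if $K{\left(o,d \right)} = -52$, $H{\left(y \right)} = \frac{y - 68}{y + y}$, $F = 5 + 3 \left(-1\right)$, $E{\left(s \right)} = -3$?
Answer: $- \frac{118879}{279846} \approx -0.4248$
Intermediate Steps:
$F = 2$ ($F = 5 - 3 = 2$)
$x = -42$ ($x = 4 - 46 = -42$)
$H{\left(y \right)} = \frac{-68 + y}{2 y}$
$\frac{H{\left(x \right)}}{E{\left(7 \right)}} + \frac{K{\left(26,F \right)}}{-4442} = \frac{\frac{1}{2} \frac{1}{-42} \left(-68 - 42\right)}{-3} - \frac{52}{-4442} = \frac{1}{2} \left(- \frac{1}{42}\right) \left(-110\right) \left(- \frac{1}{3}\right) - - \frac{26}{2221} = \frac{55}{42} \left(- \frac{1}{3}\right) + \frac{26}{2221} = - \frac{55}{126} + \frac{26}{2221} = - \frac{118879}{279846}$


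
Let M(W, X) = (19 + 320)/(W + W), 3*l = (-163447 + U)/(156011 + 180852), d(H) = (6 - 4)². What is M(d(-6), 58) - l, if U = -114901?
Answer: 344816455/8084712 ≈ 42.650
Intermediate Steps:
d(H) = 4 (d(H) = 2² = 4)
l = -278348/1010589 (l = ((-163447 - 114901)/(156011 + 180852))/3 = (-278348/336863)/3 = (-278348*1/336863)/3 = (⅓)*(-278348/336863) = -278348/1010589 ≈ -0.27543)
M(W, X) = 339/(2*W) (M(W, X) = 339/((2*W)) = 339*(1/(2*W)) = 339/(2*W))
M(d(-6), 58) - l = (339/2)/4 - 1*(-278348/1010589) = (339/2)*(¼) + 278348/1010589 = 339/8 + 278348/1010589 = 344816455/8084712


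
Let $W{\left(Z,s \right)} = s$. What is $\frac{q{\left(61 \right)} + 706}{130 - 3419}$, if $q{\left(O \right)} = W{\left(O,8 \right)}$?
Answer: $- \frac{714}{3289} \approx -0.21709$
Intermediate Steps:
$q{\left(O \right)} = 8$
$\frac{q{\left(61 \right)} + 706}{130 - 3419} = \frac{8 + 706}{130 - 3419} = \frac{714}{-3289} = 714 \left(- \frac{1}{3289}\right) = - \frac{714}{3289}$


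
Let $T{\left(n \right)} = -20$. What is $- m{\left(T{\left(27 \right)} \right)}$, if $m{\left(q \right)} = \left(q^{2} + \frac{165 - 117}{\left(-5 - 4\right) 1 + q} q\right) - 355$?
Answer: $- \frac{2265}{29} \approx -78.103$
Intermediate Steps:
$m{\left(q \right)} = -355 + q^{2} + \frac{48 q}{-9 + q}$ ($m{\left(q \right)} = \left(q^{2} + \frac{48}{\left(-9\right) 1 + q} q\right) - 355 = \left(q^{2} + \frac{48}{-9 + q} q\right) - 355 = \left(q^{2} + \frac{48 q}{-9 + q}\right) - 355 = -355 + q^{2} + \frac{48 q}{-9 + q}$)
$- m{\left(T{\left(27 \right)} \right)} = - \frac{3195 + \left(-20\right)^{3} - -6140 - 9 \left(-20\right)^{2}}{-9 - 20} = - \frac{3195 - 8000 + 6140 - 3600}{-29} = - \frac{\left(-1\right) \left(3195 - 8000 + 6140 - 3600\right)}{29} = - \frac{\left(-1\right) \left(-2265\right)}{29} = \left(-1\right) \frac{2265}{29} = - \frac{2265}{29}$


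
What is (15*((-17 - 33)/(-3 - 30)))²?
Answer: 62500/121 ≈ 516.53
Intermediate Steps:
(15*((-17 - 33)/(-3 - 30)))² = (15*(-50/(-33)))² = (15*(-50*(-1/33)))² = (15*(50/33))² = (250/11)² = 62500/121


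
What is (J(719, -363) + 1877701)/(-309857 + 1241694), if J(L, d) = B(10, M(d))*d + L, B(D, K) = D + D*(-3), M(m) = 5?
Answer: 1885680/931837 ≈ 2.0236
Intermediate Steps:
B(D, K) = -2*D (B(D, K) = D - 3*D = -2*D)
J(L, d) = L - 20*d (J(L, d) = (-2*10)*d + L = -20*d + L = L - 20*d)
(J(719, -363) + 1877701)/(-309857 + 1241694) = ((719 - 20*(-363)) + 1877701)/(-309857 + 1241694) = ((719 + 7260) + 1877701)/931837 = (7979 + 1877701)*(1/931837) = 1885680*(1/931837) = 1885680/931837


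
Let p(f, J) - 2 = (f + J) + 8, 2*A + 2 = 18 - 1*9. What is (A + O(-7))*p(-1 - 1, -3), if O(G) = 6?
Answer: 95/2 ≈ 47.500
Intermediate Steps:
A = 7/2 (A = -1 + (18 - 1*9)/2 = -1 + (18 - 9)/2 = -1 + (1/2)*9 = -1 + 9/2 = 7/2 ≈ 3.5000)
p(f, J) = 10 + J + f (p(f, J) = 2 + ((f + J) + 8) = 2 + ((J + f) + 8) = 2 + (8 + J + f) = 10 + J + f)
(A + O(-7))*p(-1 - 1, -3) = (7/2 + 6)*(10 - 3 + (-1 - 1)) = 19*(10 - 3 - 2)/2 = (19/2)*5 = 95/2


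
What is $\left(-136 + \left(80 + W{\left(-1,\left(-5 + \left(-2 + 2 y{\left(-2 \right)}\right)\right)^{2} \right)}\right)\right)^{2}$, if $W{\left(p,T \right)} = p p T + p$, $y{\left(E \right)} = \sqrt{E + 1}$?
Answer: $-640 + 672 i \approx -640.0 + 672.0 i$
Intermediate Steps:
$y{\left(E \right)} = \sqrt{1 + E}$
$W{\left(p,T \right)} = p + T p^{2}$ ($W{\left(p,T \right)} = p^{2} T + p = T p^{2} + p = p + T p^{2}$)
$\left(-136 + \left(80 + W{\left(-1,\left(-5 + \left(-2 + 2 y{\left(-2 \right)}\right)\right)^{2} \right)}\right)\right)^{2} = \left(-136 + \left(80 - \left(1 + \left(-5 - \left(2 - 2 \sqrt{1 - 2}\right)\right)^{2} \left(-1\right)\right)\right)\right)^{2} = \left(-136 + \left(80 - \left(1 + \left(-5 - \left(2 - 2 \sqrt{-1}\right)\right)^{2} \left(-1\right)\right)\right)\right)^{2} = \left(-136 + \left(80 - \left(1 + \left(-5 - \left(2 - 2 i\right)\right)^{2} \left(-1\right)\right)\right)\right)^{2} = \left(-136 + \left(80 - \left(1 + \left(-7 + 2 i\right)^{2} \left(-1\right)\right)\right)\right)^{2} = \left(-136 + \left(80 - \left(1 - \left(-7 + 2 i\right)^{2}\right)\right)\right)^{2} = \left(-136 + \left(79 + \left(-7 + 2 i\right)^{2}\right)\right)^{2} = \left(-57 + \left(-7 + 2 i\right)^{2}\right)^{2}$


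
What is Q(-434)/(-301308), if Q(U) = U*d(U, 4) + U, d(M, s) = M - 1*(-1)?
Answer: -2232/3587 ≈ -0.62225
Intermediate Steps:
d(M, s) = 1 + M (d(M, s) = M + 1 = 1 + M)
Q(U) = U + U*(1 + U) (Q(U) = U*(1 + U) + U = U + U*(1 + U))
Q(-434)/(-301308) = -434*(2 - 434)/(-301308) = -434*(-432)*(-1/301308) = 187488*(-1/301308) = -2232/3587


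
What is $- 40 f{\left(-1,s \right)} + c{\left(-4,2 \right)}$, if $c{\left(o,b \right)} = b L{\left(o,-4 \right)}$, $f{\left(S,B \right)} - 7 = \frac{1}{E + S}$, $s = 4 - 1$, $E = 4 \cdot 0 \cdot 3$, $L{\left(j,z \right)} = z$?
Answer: $-248$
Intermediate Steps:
$E = 0$ ($E = 0 \cdot 3 = 0$)
$s = 3$
$f{\left(S,B \right)} = 7 + \frac{1}{S}$ ($f{\left(S,B \right)} = 7 + \frac{1}{0 + S} = 7 + \frac{1}{S}$)
$c{\left(o,b \right)} = - 4 b$ ($c{\left(o,b \right)} = b \left(-4\right) = - 4 b$)
$- 40 f{\left(-1,s \right)} + c{\left(-4,2 \right)} = - 40 \left(7 + \frac{1}{-1}\right) - 8 = - 40 \left(7 - 1\right) - 8 = \left(-40\right) 6 - 8 = -240 - 8 = -248$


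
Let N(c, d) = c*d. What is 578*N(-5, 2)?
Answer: -5780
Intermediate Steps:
578*N(-5, 2) = 578*(-5*2) = 578*(-10) = -5780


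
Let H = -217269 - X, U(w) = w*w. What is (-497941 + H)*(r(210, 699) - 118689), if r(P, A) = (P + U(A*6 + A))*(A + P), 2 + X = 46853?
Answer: -16584618732413862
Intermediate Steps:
X = 46851 (X = -2 + 46853 = 46851)
U(w) = w²
H = -264120 (H = -217269 - 1*46851 = -217269 - 46851 = -264120)
r(P, A) = (A + P)*(P + 49*A²) (r(P, A) = (P + (A*6 + A)²)*(A + P) = (P + (6*A + A)²)*(A + P) = (P + (7*A)²)*(A + P) = (P + 49*A²)*(A + P) = (A + P)*(P + 49*A²))
(-497941 + H)*(r(210, 699) - 118689) = (-497941 - 264120)*((210² + 49*699³ + 699*210 + 49*210*699²) - 118689) = -762061*((44100 + 49*341532099 + 146790 + 49*210*488601) - 118689) = -762061*((44100 + 16735072851 + 146790 + 5027704290) - 118689) = -762061*(21762968031 - 118689) = -762061*21762849342 = -16584618732413862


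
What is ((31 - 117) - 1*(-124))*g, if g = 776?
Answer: 29488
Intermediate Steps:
((31 - 117) - 1*(-124))*g = ((31 - 117) - 1*(-124))*776 = (-86 + 124)*776 = 38*776 = 29488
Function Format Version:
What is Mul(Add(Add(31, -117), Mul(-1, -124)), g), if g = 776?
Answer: 29488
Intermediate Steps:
Mul(Add(Add(31, -117), Mul(-1, -124)), g) = Mul(Add(Add(31, -117), Mul(-1, -124)), 776) = Mul(Add(-86, 124), 776) = Mul(38, 776) = 29488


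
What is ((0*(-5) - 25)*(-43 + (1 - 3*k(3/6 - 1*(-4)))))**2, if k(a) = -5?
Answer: 455625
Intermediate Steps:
((0*(-5) - 25)*(-43 + (1 - 3*k(3/6 - 1*(-4)))))**2 = ((0*(-5) - 25)*(-43 + (1 - 3*(-5))))**2 = ((0 - 25)*(-43 + (1 + 15)))**2 = (-25*(-43 + 16))**2 = (-25*(-27))**2 = 675**2 = 455625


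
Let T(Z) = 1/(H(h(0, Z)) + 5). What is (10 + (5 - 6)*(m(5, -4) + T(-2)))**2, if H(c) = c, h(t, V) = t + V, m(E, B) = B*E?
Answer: 7921/9 ≈ 880.11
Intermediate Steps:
h(t, V) = V + t
T(Z) = 1/(5 + Z) (T(Z) = 1/((Z + 0) + 5) = 1/(Z + 5) = 1/(5 + Z))
(10 + (5 - 6)*(m(5, -4) + T(-2)))**2 = (10 + (5 - 6)*(-4*5 + 1/(5 - 2)))**2 = (10 - (-20 + 1/3))**2 = (10 - 1*(-59/3))**2 = (10 + 59/3)**2 = (89/3)**2 = 7921/9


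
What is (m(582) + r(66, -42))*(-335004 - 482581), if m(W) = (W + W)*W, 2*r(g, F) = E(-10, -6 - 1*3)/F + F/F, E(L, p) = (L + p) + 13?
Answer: -3877102531900/7 ≈ -5.5387e+11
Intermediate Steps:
E(L, p) = 13 + L + p
r(g, F) = ½ - 3/F (r(g, F) = ((13 - 10 + (-6 - 1*3))/F + F/F)/2 = ((13 - 10 + (-6 - 3))/F + 1)/2 = ((13 - 10 - 9)/F + 1)/2 = (-6/F + 1)/2 = (1 - 6/F)/2 = ½ - 3/F)
m(W) = 2*W² (m(W) = (2*W)*W = 2*W²)
(m(582) + r(66, -42))*(-335004 - 482581) = (2*582² + (½)*(-6 - 42)/(-42))*(-335004 - 482581) = (2*338724 + (½)*(-1/42)*(-48))*(-817585) = (677448 + 4/7)*(-817585) = (4742140/7)*(-817585) = -3877102531900/7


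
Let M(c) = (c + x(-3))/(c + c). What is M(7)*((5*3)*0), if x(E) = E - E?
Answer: 0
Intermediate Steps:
x(E) = 0
M(c) = ½ (M(c) = (c + 0)/(c + c) = c/((2*c)) = c*(1/(2*c)) = ½)
M(7)*((5*3)*0) = ((5*3)*0)/2 = (15*0)/2 = (½)*0 = 0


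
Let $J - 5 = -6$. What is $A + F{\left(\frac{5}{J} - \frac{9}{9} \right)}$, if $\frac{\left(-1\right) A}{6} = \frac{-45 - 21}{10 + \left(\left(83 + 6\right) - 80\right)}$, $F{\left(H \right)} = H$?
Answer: $\frac{282}{19} \approx 14.842$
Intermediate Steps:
$J = -1$ ($J = 5 - 6 = -1$)
$A = \frac{396}{19}$ ($A = - 6 \frac{-45 - 21}{10 + \left(\left(83 + 6\right) - 80\right)} = - 6 \left(- \frac{66}{10 + \left(89 - 80\right)}\right) = - 6 \left(- \frac{66}{10 + 9}\right) = - 6 \left(- \frac{66}{19}\right) = - 6 \left(\left(-66\right) \frac{1}{19}\right) = \left(-6\right) \left(- \frac{66}{19}\right) = \frac{396}{19} \approx 20.842$)
$A + F{\left(\frac{5}{J} - \frac{9}{9} \right)} = \frac{396}{19} + \left(\frac{5}{-1} - \frac{9}{9}\right) = \frac{396}{19} + \left(5 \left(-1\right) - 1\right) = \frac{396}{19} - 6 = \frac{282}{19}$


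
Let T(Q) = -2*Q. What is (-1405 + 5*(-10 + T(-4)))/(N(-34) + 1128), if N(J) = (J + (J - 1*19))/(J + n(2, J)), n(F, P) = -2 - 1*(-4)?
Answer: -45280/36183 ≈ -1.2514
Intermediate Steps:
n(F, P) = 2 (n(F, P) = -2 + 4 = 2)
N(J) = (-19 + 2*J)/(2 + J) (N(J) = (J + (J - 1*19))/(J + 2) = (J + (J - 19))/(2 + J) = (J + (-19 + J))/(2 + J) = (-19 + 2*J)/(2 + J))
(-1405 + 5*(-10 + T(-4)))/(N(-34) + 1128) = (-1405 + 5*(-10 - 2*(-4)))/((-19 + 2*(-34))/(2 - 34) + 1128) = (-1405 + 5*(-10 + 8))/((-19 - 68)/(-32) + 1128) = (-1405 + 5*(-2))/(-1/32*(-87) + 1128) = (-1405 - 10)/(87/32 + 1128) = -1415/36183/32 = -1415*32/36183 = -45280/36183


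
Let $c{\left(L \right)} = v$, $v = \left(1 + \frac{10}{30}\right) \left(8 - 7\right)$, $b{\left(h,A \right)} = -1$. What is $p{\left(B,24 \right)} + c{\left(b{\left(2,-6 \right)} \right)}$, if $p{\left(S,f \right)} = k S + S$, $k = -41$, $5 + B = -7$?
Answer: $\frac{1444}{3} \approx 481.33$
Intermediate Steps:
$B = -12$ ($B = -5 - 7 = -12$)
$v = \frac{4}{3}$ ($v = \left(1 + 10 \cdot \frac{1}{30}\right) 1 = \left(1 + \frac{1}{3}\right) 1 = \frac{4}{3} \cdot 1 = \frac{4}{3} \approx 1.3333$)
$p{\left(S,f \right)} = - 40 S$ ($p{\left(S,f \right)} = - 41 S + S = - 40 S$)
$c{\left(L \right)} = \frac{4}{3}$
$p{\left(B,24 \right)} + c{\left(b{\left(2,-6 \right)} \right)} = \left(-40\right) \left(-12\right) + \frac{4}{3} = 480 + \frac{4}{3} = \frac{1444}{3}$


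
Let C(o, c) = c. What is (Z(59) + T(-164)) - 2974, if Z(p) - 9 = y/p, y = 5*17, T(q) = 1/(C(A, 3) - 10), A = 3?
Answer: -1224009/413 ≈ -2963.7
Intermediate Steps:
T(q) = -1/7 (T(q) = 1/(3 - 10) = 1/(-7) = -1/7)
y = 85
Z(p) = 9 + 85/p
(Z(59) + T(-164)) - 2974 = ((9 + 85/59) - 1/7) - 2974 = (616/59 - 1/7) - 2974 = 4253/413 - 2974 = -1224009/413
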